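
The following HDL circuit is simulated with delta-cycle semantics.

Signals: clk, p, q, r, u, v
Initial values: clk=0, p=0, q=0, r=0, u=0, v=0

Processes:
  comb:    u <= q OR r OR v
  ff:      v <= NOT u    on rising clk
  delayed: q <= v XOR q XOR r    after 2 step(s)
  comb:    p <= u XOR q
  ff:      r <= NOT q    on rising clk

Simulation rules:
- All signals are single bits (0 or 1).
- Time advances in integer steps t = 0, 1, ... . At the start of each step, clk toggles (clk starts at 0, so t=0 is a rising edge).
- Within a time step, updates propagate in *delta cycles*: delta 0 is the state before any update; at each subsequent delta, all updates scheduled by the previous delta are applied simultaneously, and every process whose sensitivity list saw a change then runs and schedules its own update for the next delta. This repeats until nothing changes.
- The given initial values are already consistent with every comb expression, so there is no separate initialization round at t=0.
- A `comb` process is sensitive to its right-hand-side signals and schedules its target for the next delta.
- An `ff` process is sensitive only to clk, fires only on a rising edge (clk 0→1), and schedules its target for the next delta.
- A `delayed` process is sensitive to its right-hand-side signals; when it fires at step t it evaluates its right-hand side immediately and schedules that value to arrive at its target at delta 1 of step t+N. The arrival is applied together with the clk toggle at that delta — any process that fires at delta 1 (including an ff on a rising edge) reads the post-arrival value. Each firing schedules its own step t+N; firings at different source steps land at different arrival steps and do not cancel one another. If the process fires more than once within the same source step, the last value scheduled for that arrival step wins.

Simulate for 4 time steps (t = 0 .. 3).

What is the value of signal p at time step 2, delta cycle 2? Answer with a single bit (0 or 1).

t0.Δ0 q=0 r=0 v=0 clk=0 u=0 p=0
t0.Δ1 q=0 r=0 v=0 clk=1 u=0 p=0
t0.Δ2 q=0 r=1 v=1 clk=1 u=0 p=0
t0.Δ3 q=0 r=1 v=1 clk=1 u=1 p=0
t0.Δ4 q=0 r=1 v=1 clk=1 u=1 p=1
t1.Δ0 q=0 r=1 v=1 clk=1 u=1 p=1
t1.Δ1 q=0 r=1 v=1 clk=0 u=1 p=1
t2.Δ0 q=0 r=1 v=1 clk=0 u=1 p=1
t2.Δ1 q=0 r=1 v=1 clk=1 u=1 p=1
t2.Δ2 q=0 r=1 v=0 clk=1 u=1 p=1
t3.Δ0 q=0 r=1 v=0 clk=1 u=1 p=1
t3.Δ1 q=0 r=1 v=0 clk=0 u=1 p=1

1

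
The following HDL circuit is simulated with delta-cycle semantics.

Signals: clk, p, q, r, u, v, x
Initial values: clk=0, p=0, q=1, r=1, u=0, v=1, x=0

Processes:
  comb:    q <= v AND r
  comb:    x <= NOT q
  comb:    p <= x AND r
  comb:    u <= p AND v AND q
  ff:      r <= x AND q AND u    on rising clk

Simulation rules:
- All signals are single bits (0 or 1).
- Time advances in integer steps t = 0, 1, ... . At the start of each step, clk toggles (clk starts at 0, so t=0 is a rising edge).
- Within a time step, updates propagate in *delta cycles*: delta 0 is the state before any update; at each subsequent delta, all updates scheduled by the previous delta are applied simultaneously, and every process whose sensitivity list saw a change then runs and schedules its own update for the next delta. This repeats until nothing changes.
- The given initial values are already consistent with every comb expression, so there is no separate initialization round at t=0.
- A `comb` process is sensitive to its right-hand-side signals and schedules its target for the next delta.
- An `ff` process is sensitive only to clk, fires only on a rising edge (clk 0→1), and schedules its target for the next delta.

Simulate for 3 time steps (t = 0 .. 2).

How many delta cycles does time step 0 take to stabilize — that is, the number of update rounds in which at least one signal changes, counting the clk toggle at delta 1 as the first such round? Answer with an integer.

[bits: clk,x,p,q,v,r,u]
t=0: Δ0=0001110 Δ1=1001110 Δ2=1001100 Δ3=1000100 Δ4=1100100 | 4Δ
t=1: Δ0=1100100 Δ1=0100100 | 1Δ
t=2: Δ0=0100100 Δ1=1100100 | 1Δ

4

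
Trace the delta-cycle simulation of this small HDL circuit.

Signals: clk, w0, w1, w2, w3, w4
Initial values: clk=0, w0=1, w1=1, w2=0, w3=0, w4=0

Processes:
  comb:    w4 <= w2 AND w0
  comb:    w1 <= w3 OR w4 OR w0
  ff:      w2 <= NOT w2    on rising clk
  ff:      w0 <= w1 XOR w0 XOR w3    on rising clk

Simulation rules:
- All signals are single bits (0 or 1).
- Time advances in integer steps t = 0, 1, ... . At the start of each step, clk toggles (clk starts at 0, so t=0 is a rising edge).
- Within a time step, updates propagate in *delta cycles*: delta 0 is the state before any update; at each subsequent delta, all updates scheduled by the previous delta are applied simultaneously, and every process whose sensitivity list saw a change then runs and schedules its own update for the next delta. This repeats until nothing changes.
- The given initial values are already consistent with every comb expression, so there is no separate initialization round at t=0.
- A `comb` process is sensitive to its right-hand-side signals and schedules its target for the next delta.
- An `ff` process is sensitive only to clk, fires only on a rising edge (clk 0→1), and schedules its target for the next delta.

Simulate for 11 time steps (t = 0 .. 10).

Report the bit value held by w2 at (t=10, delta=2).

0

t=0 Δ0: clk=0 w2=0 w4=0 w0=1 w3=0 w1=1
  Δ1: clk:0→1
  Δ2: w2:0→1, w0:1→0
  Δ3: w1:1→0
  (3Δ to stable)
t=1 Δ0: clk=1 w2=1 w4=0 w0=0 w3=0 w1=0
  Δ1: clk:1→0
  (1Δ to stable)
t=2 Δ0: clk=0 w2=1 w4=0 w0=0 w3=0 w1=0
  Δ1: clk:0→1
  Δ2: w2:1→0
  (2Δ to stable)
t=3 Δ0: clk=1 w2=0 w4=0 w0=0 w3=0 w1=0
  Δ1: clk:1→0
  (1Δ to stable)
t=4 Δ0: clk=0 w2=0 w4=0 w0=0 w3=0 w1=0
  Δ1: clk:0→1
  Δ2: w2:0→1
  (2Δ to stable)
t=5 Δ0: clk=1 w2=1 w4=0 w0=0 w3=0 w1=0
  Δ1: clk:1→0
  (1Δ to stable)
t=6 Δ0: clk=0 w2=1 w4=0 w0=0 w3=0 w1=0
  Δ1: clk:0→1
  Δ2: w2:1→0
  (2Δ to stable)
t=7 Δ0: clk=1 w2=0 w4=0 w0=0 w3=0 w1=0
  Δ1: clk:1→0
  (1Δ to stable)
t=8 Δ0: clk=0 w2=0 w4=0 w0=0 w3=0 w1=0
  Δ1: clk:0→1
  Δ2: w2:0→1
  (2Δ to stable)
t=9 Δ0: clk=1 w2=1 w4=0 w0=0 w3=0 w1=0
  Δ1: clk:1→0
  (1Δ to stable)
t=10 Δ0: clk=0 w2=1 w4=0 w0=0 w3=0 w1=0
  Δ1: clk:0→1
  Δ2: w2:1→0
  (2Δ to stable)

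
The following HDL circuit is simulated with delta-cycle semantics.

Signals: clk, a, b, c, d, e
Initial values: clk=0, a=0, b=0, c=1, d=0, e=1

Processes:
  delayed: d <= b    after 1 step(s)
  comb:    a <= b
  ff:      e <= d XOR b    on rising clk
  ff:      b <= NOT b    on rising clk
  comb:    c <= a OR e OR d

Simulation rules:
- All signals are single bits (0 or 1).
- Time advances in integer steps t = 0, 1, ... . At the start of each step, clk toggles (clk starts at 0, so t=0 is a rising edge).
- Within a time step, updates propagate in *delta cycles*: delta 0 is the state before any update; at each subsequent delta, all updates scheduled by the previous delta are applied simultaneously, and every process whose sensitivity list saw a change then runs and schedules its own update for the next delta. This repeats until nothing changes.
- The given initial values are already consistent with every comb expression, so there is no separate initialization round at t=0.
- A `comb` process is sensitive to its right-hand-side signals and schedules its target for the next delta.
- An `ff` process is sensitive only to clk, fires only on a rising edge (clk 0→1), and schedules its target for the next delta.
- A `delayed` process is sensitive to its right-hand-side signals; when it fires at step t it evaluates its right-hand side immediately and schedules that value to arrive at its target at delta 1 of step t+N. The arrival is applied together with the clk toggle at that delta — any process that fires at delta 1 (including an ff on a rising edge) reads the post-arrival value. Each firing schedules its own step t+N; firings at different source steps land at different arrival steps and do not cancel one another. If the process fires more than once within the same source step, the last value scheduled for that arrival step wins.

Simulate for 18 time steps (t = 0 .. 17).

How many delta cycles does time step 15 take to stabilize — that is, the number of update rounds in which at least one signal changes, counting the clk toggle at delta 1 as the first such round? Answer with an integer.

[bits: e,clk,b,a,c,d]
t=0: Δ0=100010 Δ1=110010 Δ2=011010 Δ3=011100 Δ4=011110 | 4Δ
t=1: Δ0=011110 Δ1=001111 | 1Δ
t=2: Δ0=001111 Δ1=011111 Δ2=010111 Δ3=010011 | 3Δ
t=3: Δ0=010011 Δ1=000010 Δ2=000000 | 2Δ
t=4: Δ0=000000 Δ1=010000 Δ2=011000 Δ3=011100 Δ4=011110 | 4Δ
t=5: Δ0=011110 Δ1=001111 | 1Δ
t=6: Δ0=001111 Δ1=011111 Δ2=010111 Δ3=010011 | 3Δ
t=7: Δ0=010011 Δ1=000010 Δ2=000000 | 2Δ
t=8: Δ0=000000 Δ1=010000 Δ2=011000 Δ3=011100 Δ4=011110 | 4Δ
t=9: Δ0=011110 Δ1=001111 | 1Δ
t=10: Δ0=001111 Δ1=011111 Δ2=010111 Δ3=010011 | 3Δ
t=11: Δ0=010011 Δ1=000010 Δ2=000000 | 2Δ
t=12: Δ0=000000 Δ1=010000 Δ2=011000 Δ3=011100 Δ4=011110 | 4Δ
t=13: Δ0=011110 Δ1=001111 | 1Δ
t=14: Δ0=001111 Δ1=011111 Δ2=010111 Δ3=010011 | 3Δ
t=15: Δ0=010011 Δ1=000010 Δ2=000000 | 2Δ
t=16: Δ0=000000 Δ1=010000 Δ2=011000 Δ3=011100 Δ4=011110 | 4Δ
t=17: Δ0=011110 Δ1=001111 | 1Δ

2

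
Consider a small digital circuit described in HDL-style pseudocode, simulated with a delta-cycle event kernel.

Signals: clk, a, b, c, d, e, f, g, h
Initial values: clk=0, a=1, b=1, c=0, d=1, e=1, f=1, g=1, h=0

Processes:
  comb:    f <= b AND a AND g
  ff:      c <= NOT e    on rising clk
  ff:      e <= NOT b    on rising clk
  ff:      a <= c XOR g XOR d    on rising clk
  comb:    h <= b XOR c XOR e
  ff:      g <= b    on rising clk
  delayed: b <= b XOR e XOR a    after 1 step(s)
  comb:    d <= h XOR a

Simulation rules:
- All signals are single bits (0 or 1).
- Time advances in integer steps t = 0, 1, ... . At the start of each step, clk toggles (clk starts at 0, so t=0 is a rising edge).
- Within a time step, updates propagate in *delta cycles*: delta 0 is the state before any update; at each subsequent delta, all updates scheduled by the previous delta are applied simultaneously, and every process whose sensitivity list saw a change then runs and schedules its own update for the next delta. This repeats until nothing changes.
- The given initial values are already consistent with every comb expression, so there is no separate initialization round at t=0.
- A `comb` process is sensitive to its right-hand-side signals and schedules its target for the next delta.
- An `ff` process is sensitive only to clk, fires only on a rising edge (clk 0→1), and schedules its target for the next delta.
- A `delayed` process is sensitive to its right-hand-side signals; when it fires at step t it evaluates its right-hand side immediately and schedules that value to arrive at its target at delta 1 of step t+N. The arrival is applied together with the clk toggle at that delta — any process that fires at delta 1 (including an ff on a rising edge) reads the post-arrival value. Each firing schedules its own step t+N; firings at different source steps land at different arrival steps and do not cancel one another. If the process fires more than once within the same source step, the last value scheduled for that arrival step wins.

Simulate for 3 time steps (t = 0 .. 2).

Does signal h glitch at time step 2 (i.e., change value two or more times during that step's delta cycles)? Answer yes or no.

[bits: h,d,f,a,g,b,e,clk,c]
t=0: Δ0=011111100 Δ1=011111110 Δ2=011011010 Δ3=100011010 Δ4=110011010 | 4Δ
t=1: Δ0=110011010 Δ1=110011000 | 1Δ
t=2: Δ0=110011000 Δ1=110011010 Δ2=110011011 Δ3=010011011 Δ4=000011011 | 4Δ

no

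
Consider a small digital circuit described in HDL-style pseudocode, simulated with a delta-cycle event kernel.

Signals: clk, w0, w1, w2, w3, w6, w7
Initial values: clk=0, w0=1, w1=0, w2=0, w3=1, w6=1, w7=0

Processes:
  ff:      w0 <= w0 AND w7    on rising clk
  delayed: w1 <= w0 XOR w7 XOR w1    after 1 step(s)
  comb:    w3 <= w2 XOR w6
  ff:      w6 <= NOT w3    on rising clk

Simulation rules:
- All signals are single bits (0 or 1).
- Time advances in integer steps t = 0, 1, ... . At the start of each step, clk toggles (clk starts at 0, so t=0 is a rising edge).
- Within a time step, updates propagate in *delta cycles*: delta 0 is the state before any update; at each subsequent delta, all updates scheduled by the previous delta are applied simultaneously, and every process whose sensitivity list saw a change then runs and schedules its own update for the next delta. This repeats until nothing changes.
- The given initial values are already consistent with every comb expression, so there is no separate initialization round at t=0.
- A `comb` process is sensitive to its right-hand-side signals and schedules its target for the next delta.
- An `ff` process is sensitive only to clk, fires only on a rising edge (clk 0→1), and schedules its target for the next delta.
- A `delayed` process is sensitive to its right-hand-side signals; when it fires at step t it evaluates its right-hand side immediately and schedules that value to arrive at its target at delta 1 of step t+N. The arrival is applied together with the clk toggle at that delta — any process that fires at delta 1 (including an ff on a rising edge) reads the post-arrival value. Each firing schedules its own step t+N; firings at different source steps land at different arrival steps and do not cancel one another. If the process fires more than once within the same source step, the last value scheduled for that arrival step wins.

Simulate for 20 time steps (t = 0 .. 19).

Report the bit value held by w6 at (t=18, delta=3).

t0.Δ0 w0=1 w7=0 w3=1 clk=0 w2=0 w6=1 w1=0
t0.Δ1 w0=1 w7=0 w3=1 clk=1 w2=0 w6=1 w1=0
t0.Δ2 w0=0 w7=0 w3=1 clk=1 w2=0 w6=0 w1=0
t0.Δ3 w0=0 w7=0 w3=0 clk=1 w2=0 w6=0 w1=0
t1.Δ0 w0=0 w7=0 w3=0 clk=1 w2=0 w6=0 w1=0
t1.Δ1 w0=0 w7=0 w3=0 clk=0 w2=0 w6=0 w1=0
t2.Δ0 w0=0 w7=0 w3=0 clk=0 w2=0 w6=0 w1=0
t2.Δ1 w0=0 w7=0 w3=0 clk=1 w2=0 w6=0 w1=0
t2.Δ2 w0=0 w7=0 w3=0 clk=1 w2=0 w6=1 w1=0
t2.Δ3 w0=0 w7=0 w3=1 clk=1 w2=0 w6=1 w1=0
t3.Δ0 w0=0 w7=0 w3=1 clk=1 w2=0 w6=1 w1=0
t3.Δ1 w0=0 w7=0 w3=1 clk=0 w2=0 w6=1 w1=0
t4.Δ0 w0=0 w7=0 w3=1 clk=0 w2=0 w6=1 w1=0
t4.Δ1 w0=0 w7=0 w3=1 clk=1 w2=0 w6=1 w1=0
t4.Δ2 w0=0 w7=0 w3=1 clk=1 w2=0 w6=0 w1=0
t4.Δ3 w0=0 w7=0 w3=0 clk=1 w2=0 w6=0 w1=0
t5.Δ0 w0=0 w7=0 w3=0 clk=1 w2=0 w6=0 w1=0
t5.Δ1 w0=0 w7=0 w3=0 clk=0 w2=0 w6=0 w1=0
t6.Δ0 w0=0 w7=0 w3=0 clk=0 w2=0 w6=0 w1=0
t6.Δ1 w0=0 w7=0 w3=0 clk=1 w2=0 w6=0 w1=0
t6.Δ2 w0=0 w7=0 w3=0 clk=1 w2=0 w6=1 w1=0
t6.Δ3 w0=0 w7=0 w3=1 clk=1 w2=0 w6=1 w1=0
t7.Δ0 w0=0 w7=0 w3=1 clk=1 w2=0 w6=1 w1=0
t7.Δ1 w0=0 w7=0 w3=1 clk=0 w2=0 w6=1 w1=0
t8.Δ0 w0=0 w7=0 w3=1 clk=0 w2=0 w6=1 w1=0
t8.Δ1 w0=0 w7=0 w3=1 clk=1 w2=0 w6=1 w1=0
t8.Δ2 w0=0 w7=0 w3=1 clk=1 w2=0 w6=0 w1=0
t8.Δ3 w0=0 w7=0 w3=0 clk=1 w2=0 w6=0 w1=0
t9.Δ0 w0=0 w7=0 w3=0 clk=1 w2=0 w6=0 w1=0
t9.Δ1 w0=0 w7=0 w3=0 clk=0 w2=0 w6=0 w1=0
t10.Δ0 w0=0 w7=0 w3=0 clk=0 w2=0 w6=0 w1=0
t10.Δ1 w0=0 w7=0 w3=0 clk=1 w2=0 w6=0 w1=0
t10.Δ2 w0=0 w7=0 w3=0 clk=1 w2=0 w6=1 w1=0
t10.Δ3 w0=0 w7=0 w3=1 clk=1 w2=0 w6=1 w1=0
t11.Δ0 w0=0 w7=0 w3=1 clk=1 w2=0 w6=1 w1=0
t11.Δ1 w0=0 w7=0 w3=1 clk=0 w2=0 w6=1 w1=0
t12.Δ0 w0=0 w7=0 w3=1 clk=0 w2=0 w6=1 w1=0
t12.Δ1 w0=0 w7=0 w3=1 clk=1 w2=0 w6=1 w1=0
t12.Δ2 w0=0 w7=0 w3=1 clk=1 w2=0 w6=0 w1=0
t12.Δ3 w0=0 w7=0 w3=0 clk=1 w2=0 w6=0 w1=0
t13.Δ0 w0=0 w7=0 w3=0 clk=1 w2=0 w6=0 w1=0
t13.Δ1 w0=0 w7=0 w3=0 clk=0 w2=0 w6=0 w1=0
t14.Δ0 w0=0 w7=0 w3=0 clk=0 w2=0 w6=0 w1=0
t14.Δ1 w0=0 w7=0 w3=0 clk=1 w2=0 w6=0 w1=0
t14.Δ2 w0=0 w7=0 w3=0 clk=1 w2=0 w6=1 w1=0
t14.Δ3 w0=0 w7=0 w3=1 clk=1 w2=0 w6=1 w1=0
t15.Δ0 w0=0 w7=0 w3=1 clk=1 w2=0 w6=1 w1=0
t15.Δ1 w0=0 w7=0 w3=1 clk=0 w2=0 w6=1 w1=0
t16.Δ0 w0=0 w7=0 w3=1 clk=0 w2=0 w6=1 w1=0
t16.Δ1 w0=0 w7=0 w3=1 clk=1 w2=0 w6=1 w1=0
t16.Δ2 w0=0 w7=0 w3=1 clk=1 w2=0 w6=0 w1=0
t16.Δ3 w0=0 w7=0 w3=0 clk=1 w2=0 w6=0 w1=0
t17.Δ0 w0=0 w7=0 w3=0 clk=1 w2=0 w6=0 w1=0
t17.Δ1 w0=0 w7=0 w3=0 clk=0 w2=0 w6=0 w1=0
t18.Δ0 w0=0 w7=0 w3=0 clk=0 w2=0 w6=0 w1=0
t18.Δ1 w0=0 w7=0 w3=0 clk=1 w2=0 w6=0 w1=0
t18.Δ2 w0=0 w7=0 w3=0 clk=1 w2=0 w6=1 w1=0
t18.Δ3 w0=0 w7=0 w3=1 clk=1 w2=0 w6=1 w1=0
t19.Δ0 w0=0 w7=0 w3=1 clk=1 w2=0 w6=1 w1=0
t19.Δ1 w0=0 w7=0 w3=1 clk=0 w2=0 w6=1 w1=0

1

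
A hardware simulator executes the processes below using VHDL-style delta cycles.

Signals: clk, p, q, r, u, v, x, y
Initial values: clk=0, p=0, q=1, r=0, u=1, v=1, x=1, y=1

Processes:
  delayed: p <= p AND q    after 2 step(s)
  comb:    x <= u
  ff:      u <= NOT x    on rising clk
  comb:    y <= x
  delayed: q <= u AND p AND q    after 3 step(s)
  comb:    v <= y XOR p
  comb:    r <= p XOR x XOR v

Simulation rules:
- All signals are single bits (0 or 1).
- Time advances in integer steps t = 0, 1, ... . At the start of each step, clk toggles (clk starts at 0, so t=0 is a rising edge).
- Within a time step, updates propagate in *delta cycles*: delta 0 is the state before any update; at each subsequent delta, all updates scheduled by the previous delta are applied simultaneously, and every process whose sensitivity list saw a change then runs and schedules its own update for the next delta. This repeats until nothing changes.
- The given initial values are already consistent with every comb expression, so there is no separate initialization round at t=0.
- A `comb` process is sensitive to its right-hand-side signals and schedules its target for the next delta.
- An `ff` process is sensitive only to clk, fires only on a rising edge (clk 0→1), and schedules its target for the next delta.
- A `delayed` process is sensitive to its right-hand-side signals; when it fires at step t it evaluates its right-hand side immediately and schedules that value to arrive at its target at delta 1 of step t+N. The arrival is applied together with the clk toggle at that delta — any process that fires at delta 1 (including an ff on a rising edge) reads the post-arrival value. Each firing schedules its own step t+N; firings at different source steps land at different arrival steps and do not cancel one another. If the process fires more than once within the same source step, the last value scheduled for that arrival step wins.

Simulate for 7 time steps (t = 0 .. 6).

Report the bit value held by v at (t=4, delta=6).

t=0 Δ0: y=1 r=0 u=1 x=1 clk=0 p=0 v=1 q=1
  Δ1: clk:0→1
  Δ2: u:1→0
  Δ3: x:1→0
  Δ4: y:1→0, r:0→1
  Δ5: v:1→0
  Δ6: r:1→0
  (6Δ to stable)
t=1 Δ0: y=0 r=0 u=0 x=0 clk=1 p=0 v=0 q=1
  Δ1: clk:1→0
  (1Δ to stable)
t=2 Δ0: y=0 r=0 u=0 x=0 clk=0 p=0 v=0 q=1
  Δ1: clk:0→1
  Δ2: u:0→1
  Δ3: x:0→1
  Δ4: y:0→1, r:0→1
  Δ5: v:0→1
  Δ6: r:1→0
  (6Δ to stable)
t=3 Δ0: y=1 r=0 u=1 x=1 clk=1 p=0 v=1 q=1
  Δ1: clk:1→0, q:1→0
  (1Δ to stable)
t=4 Δ0: y=1 r=0 u=1 x=1 clk=0 p=0 v=1 q=0
  Δ1: clk:0→1
  Δ2: u:1→0
  Δ3: x:1→0
  Δ4: y:1→0, r:0→1
  Δ5: v:1→0
  Δ6: r:1→0
  (6Δ to stable)
t=5 Δ0: y=0 r=0 u=0 x=0 clk=1 p=0 v=0 q=0
  Δ1: clk:1→0
  (1Δ to stable)
t=6 Δ0: y=0 r=0 u=0 x=0 clk=0 p=0 v=0 q=0
  Δ1: clk:0→1
  Δ2: u:0→1
  Δ3: x:0→1
  Δ4: y:0→1, r:0→1
  Δ5: v:0→1
  Δ6: r:1→0
  (6Δ to stable)

0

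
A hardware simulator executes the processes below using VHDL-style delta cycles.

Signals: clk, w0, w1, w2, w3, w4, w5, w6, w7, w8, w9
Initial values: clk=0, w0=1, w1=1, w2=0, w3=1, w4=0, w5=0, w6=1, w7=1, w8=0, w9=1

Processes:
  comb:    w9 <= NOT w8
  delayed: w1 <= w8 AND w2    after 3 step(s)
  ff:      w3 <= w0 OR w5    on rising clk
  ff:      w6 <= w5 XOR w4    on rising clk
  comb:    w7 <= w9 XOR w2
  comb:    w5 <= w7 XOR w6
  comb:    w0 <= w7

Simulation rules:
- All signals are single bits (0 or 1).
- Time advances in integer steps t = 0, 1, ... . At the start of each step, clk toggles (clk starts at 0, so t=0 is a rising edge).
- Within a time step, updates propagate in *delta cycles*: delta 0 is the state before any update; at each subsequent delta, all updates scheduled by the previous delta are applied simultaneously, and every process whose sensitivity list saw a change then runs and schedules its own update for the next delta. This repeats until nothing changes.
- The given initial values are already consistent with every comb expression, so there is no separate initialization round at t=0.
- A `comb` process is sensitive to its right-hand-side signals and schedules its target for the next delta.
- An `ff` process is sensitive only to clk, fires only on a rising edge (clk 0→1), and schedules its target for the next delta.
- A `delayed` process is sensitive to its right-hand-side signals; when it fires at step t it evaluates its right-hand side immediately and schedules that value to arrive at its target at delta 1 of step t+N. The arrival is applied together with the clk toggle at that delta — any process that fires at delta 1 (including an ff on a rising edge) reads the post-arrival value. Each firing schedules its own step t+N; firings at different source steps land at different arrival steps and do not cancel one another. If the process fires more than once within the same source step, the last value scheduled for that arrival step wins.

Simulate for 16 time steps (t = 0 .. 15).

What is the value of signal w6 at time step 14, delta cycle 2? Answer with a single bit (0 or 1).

1

[bits: w2,w5,w4,w0,w3,w1,w9,w7,clk,w6,w8]
t=0: Δ0=00011111010 Δ1=00011111110 Δ2=00011111100 Δ3=01011111100 | 3Δ
t=1: Δ0=01011111100 Δ1=01011111000 | 1Δ
t=2: Δ0=01011111000 Δ1=01011111100 Δ2=01011111110 Δ3=00011111110 | 3Δ
t=3: Δ0=00011111110 Δ1=00011111010 | 1Δ
t=4: Δ0=00011111010 Δ1=00011111110 Δ2=00011111100 Δ3=01011111100 | 3Δ
t=5: Δ0=01011111100 Δ1=01011111000 | 1Δ
t=6: Δ0=01011111000 Δ1=01011111100 Δ2=01011111110 Δ3=00011111110 | 3Δ
t=7: Δ0=00011111110 Δ1=00011111010 | 1Δ
t=8: Δ0=00011111010 Δ1=00011111110 Δ2=00011111100 Δ3=01011111100 | 3Δ
t=9: Δ0=01011111100 Δ1=01011111000 | 1Δ
t=10: Δ0=01011111000 Δ1=01011111100 Δ2=01011111110 Δ3=00011111110 | 3Δ
t=11: Δ0=00011111110 Δ1=00011111010 | 1Δ
t=12: Δ0=00011111010 Δ1=00011111110 Δ2=00011111100 Δ3=01011111100 | 3Δ
t=13: Δ0=01011111100 Δ1=01011111000 | 1Δ
t=14: Δ0=01011111000 Δ1=01011111100 Δ2=01011111110 Δ3=00011111110 | 3Δ
t=15: Δ0=00011111110 Δ1=00011111010 | 1Δ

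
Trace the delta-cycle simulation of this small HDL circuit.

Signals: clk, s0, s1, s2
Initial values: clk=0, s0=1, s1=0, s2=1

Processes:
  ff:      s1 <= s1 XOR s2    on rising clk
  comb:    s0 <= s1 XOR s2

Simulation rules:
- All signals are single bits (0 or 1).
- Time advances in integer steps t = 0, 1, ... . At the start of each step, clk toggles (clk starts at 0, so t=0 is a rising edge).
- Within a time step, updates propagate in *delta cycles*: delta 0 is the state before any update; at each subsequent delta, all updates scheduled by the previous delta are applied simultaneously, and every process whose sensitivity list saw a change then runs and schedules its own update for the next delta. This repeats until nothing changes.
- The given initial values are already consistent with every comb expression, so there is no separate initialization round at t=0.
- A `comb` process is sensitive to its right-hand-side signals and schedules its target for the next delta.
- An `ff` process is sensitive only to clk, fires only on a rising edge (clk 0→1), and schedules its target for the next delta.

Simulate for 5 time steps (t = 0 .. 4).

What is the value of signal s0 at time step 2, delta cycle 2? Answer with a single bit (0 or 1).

0

t0.Δ0 s1=0 s0=1 clk=0 s2=1
t0.Δ1 s1=0 s0=1 clk=1 s2=1
t0.Δ2 s1=1 s0=1 clk=1 s2=1
t0.Δ3 s1=1 s0=0 clk=1 s2=1
t1.Δ0 s1=1 s0=0 clk=1 s2=1
t1.Δ1 s1=1 s0=0 clk=0 s2=1
t2.Δ0 s1=1 s0=0 clk=0 s2=1
t2.Δ1 s1=1 s0=0 clk=1 s2=1
t2.Δ2 s1=0 s0=0 clk=1 s2=1
t2.Δ3 s1=0 s0=1 clk=1 s2=1
t3.Δ0 s1=0 s0=1 clk=1 s2=1
t3.Δ1 s1=0 s0=1 clk=0 s2=1
t4.Δ0 s1=0 s0=1 clk=0 s2=1
t4.Δ1 s1=0 s0=1 clk=1 s2=1
t4.Δ2 s1=1 s0=1 clk=1 s2=1
t4.Δ3 s1=1 s0=0 clk=1 s2=1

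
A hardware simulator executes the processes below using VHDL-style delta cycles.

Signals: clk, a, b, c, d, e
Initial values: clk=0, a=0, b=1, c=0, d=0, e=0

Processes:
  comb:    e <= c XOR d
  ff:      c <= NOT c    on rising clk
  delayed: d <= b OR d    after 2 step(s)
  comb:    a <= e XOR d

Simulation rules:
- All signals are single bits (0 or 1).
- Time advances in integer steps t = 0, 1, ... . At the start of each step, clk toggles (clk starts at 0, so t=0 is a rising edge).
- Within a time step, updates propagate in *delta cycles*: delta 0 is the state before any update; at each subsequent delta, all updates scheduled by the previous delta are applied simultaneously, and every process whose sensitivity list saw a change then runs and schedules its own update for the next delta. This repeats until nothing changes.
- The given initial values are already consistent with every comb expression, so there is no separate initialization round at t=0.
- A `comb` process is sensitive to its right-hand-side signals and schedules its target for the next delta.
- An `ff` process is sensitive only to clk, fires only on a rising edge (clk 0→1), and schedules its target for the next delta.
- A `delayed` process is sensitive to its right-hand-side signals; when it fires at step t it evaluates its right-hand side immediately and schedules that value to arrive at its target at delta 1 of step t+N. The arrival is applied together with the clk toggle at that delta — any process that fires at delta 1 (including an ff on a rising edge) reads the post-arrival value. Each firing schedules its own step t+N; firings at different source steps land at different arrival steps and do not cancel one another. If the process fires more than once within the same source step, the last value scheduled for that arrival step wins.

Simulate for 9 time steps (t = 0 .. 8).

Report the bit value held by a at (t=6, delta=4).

[bits: e,c,d,clk,a,b]
t=0: Δ0=000001 Δ1=000101 Δ2=010101 Δ3=110101 Δ4=110111 | 4Δ
t=1: Δ0=110111 Δ1=110011 | 1Δ
t=2: Δ0=110011 Δ1=110111 Δ2=100111 Δ3=000111 Δ4=000101 | 4Δ
t=3: Δ0=000101 Δ1=000001 | 1Δ
t=4: Δ0=000001 Δ1=000101 Δ2=010101 Δ3=110101 Δ4=110111 | 4Δ
t=5: Δ0=110111 Δ1=110011 | 1Δ
t=6: Δ0=110011 Δ1=110111 Δ2=100111 Δ3=000111 Δ4=000101 | 4Δ
t=7: Δ0=000101 Δ1=000001 | 1Δ
t=8: Δ0=000001 Δ1=000101 Δ2=010101 Δ3=110101 Δ4=110111 | 4Δ

0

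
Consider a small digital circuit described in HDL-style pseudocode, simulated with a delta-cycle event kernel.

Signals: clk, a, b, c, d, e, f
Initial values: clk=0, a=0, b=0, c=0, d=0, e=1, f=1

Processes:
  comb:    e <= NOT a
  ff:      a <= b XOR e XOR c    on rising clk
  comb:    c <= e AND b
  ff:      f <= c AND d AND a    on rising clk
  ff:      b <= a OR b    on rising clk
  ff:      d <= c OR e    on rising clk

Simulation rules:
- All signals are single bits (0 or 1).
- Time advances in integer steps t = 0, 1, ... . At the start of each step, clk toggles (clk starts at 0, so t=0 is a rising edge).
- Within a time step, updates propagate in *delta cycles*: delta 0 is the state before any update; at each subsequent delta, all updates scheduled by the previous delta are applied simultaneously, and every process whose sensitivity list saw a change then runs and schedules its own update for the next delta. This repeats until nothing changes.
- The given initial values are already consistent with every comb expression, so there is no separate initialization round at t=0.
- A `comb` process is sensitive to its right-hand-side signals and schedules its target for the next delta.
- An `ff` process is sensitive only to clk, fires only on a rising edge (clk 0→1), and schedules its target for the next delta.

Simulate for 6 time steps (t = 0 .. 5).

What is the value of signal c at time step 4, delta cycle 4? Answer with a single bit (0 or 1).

t=0 Δ0: b=0 d=0 a=0 clk=0 f=1 e=1 c=0
  Δ1: clk:0→1
  Δ2: d:0→1, a:0→1, f:1→0
  Δ3: e:1→0
  (3Δ to stable)
t=1 Δ0: b=0 d=1 a=1 clk=1 f=0 e=0 c=0
  Δ1: clk:1→0
  (1Δ to stable)
t=2 Δ0: b=0 d=1 a=1 clk=0 f=0 e=0 c=0
  Δ1: clk:0→1
  Δ2: b:0→1, d:1→0, a:1→0
  Δ3: e:0→1
  Δ4: c:0→1
  (4Δ to stable)
t=3 Δ0: b=1 d=0 a=0 clk=1 f=0 e=1 c=1
  Δ1: clk:1→0
  (1Δ to stable)
t=4 Δ0: b=1 d=0 a=0 clk=0 f=0 e=1 c=1
  Δ1: clk:0→1
  Δ2: d:0→1, a:0→1
  Δ3: e:1→0
  Δ4: c:1→0
  (4Δ to stable)
t=5 Δ0: b=1 d=1 a=1 clk=1 f=0 e=0 c=0
  Δ1: clk:1→0
  (1Δ to stable)

0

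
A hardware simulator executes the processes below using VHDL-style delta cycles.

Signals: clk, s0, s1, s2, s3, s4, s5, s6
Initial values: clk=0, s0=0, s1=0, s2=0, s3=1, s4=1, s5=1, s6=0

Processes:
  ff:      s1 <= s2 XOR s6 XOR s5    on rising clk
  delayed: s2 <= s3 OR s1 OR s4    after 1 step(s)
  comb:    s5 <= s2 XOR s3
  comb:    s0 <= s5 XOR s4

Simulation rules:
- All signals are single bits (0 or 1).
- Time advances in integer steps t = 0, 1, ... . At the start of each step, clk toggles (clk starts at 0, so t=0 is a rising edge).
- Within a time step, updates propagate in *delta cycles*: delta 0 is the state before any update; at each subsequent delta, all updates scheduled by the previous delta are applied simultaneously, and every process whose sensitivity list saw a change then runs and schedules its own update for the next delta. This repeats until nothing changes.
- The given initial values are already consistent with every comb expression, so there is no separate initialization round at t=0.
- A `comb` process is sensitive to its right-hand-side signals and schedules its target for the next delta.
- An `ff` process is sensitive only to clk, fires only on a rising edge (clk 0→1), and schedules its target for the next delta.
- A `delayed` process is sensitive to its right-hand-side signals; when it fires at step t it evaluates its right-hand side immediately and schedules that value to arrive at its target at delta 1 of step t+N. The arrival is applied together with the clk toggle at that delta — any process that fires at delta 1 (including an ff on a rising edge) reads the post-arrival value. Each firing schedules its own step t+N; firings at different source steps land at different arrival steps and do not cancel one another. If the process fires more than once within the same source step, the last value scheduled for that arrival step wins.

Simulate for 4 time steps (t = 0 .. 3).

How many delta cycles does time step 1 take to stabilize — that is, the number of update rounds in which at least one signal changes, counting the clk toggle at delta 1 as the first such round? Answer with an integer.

[bits: s1,s6,s4,s5,s2,clk,s0,s3]
t=0: Δ0=00110001 Δ1=00110101 Δ2=10110101 | 2Δ
t=1: Δ0=10110101 Δ1=10111001 Δ2=10101001 Δ3=10101011 | 3Δ
t=2: Δ0=10101011 Δ1=10101111 | 1Δ
t=3: Δ0=10101111 Δ1=10101011 | 1Δ

3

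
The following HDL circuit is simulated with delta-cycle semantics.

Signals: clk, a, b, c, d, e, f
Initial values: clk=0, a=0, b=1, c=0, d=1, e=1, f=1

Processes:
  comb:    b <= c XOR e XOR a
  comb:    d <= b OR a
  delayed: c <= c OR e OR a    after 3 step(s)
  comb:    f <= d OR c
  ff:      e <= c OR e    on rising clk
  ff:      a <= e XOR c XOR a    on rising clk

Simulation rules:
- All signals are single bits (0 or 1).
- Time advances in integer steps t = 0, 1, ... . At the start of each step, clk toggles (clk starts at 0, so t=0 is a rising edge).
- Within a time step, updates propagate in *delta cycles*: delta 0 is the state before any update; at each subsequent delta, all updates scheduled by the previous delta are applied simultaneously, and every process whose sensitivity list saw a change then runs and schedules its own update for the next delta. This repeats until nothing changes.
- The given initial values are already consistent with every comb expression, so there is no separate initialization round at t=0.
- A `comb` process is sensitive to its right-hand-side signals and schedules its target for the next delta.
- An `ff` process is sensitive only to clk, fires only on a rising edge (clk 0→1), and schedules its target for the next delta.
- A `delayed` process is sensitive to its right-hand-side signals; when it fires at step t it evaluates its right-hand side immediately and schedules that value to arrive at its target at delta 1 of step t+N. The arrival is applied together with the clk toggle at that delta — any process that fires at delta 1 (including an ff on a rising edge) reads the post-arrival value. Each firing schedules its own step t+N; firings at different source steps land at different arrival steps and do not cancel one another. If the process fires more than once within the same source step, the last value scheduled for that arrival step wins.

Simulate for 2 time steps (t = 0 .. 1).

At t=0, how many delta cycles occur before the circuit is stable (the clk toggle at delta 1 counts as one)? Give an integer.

[bits: c,clk,a,b,d,f,e]
t=0: Δ0=0001111 Δ1=0101111 Δ2=0111111 Δ3=0110111 | 3Δ
t=1: Δ0=0110111 Δ1=0010111 | 1Δ

3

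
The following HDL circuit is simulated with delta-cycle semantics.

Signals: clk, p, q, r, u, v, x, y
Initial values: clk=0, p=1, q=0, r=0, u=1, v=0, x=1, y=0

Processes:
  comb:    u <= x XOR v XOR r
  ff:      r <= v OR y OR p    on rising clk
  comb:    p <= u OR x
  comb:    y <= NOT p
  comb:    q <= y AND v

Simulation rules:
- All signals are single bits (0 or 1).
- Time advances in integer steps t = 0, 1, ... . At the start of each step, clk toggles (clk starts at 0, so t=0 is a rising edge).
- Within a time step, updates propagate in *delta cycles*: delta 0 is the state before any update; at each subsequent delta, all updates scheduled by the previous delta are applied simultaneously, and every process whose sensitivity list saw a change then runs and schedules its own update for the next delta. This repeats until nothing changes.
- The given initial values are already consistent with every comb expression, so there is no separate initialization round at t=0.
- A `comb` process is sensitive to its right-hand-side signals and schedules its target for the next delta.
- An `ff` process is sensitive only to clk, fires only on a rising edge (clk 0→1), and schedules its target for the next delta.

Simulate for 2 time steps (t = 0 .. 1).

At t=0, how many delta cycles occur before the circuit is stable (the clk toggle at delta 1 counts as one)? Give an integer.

3

t0.Δ0 u=1 x=1 q=0 r=0 y=0 v=0 clk=0 p=1
t0.Δ1 u=1 x=1 q=0 r=0 y=0 v=0 clk=1 p=1
t0.Δ2 u=1 x=1 q=0 r=1 y=0 v=0 clk=1 p=1
t0.Δ3 u=0 x=1 q=0 r=1 y=0 v=0 clk=1 p=1
t1.Δ0 u=0 x=1 q=0 r=1 y=0 v=0 clk=1 p=1
t1.Δ1 u=0 x=1 q=0 r=1 y=0 v=0 clk=0 p=1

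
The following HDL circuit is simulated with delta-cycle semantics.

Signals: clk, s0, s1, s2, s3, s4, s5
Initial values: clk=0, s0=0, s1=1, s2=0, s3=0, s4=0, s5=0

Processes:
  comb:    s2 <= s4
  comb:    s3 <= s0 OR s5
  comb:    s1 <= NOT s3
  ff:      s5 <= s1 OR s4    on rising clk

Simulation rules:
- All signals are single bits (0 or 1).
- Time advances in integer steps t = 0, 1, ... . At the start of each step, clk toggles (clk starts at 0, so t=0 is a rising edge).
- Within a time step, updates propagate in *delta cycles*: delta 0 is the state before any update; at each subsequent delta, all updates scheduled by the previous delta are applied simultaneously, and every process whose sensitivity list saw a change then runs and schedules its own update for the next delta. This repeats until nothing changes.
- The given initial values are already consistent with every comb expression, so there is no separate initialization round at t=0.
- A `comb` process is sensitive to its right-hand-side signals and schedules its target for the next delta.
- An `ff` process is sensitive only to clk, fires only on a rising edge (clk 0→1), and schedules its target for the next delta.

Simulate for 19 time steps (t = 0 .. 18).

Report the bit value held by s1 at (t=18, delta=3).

[bits: s1,clk,s0,s2,s3,s4,s5]
t=0: Δ0=1000000 Δ1=1100000 Δ2=1100001 Δ3=1100101 Δ4=0100101 | 4Δ
t=1: Δ0=0100101 Δ1=0000101 | 1Δ
t=2: Δ0=0000101 Δ1=0100101 Δ2=0100100 Δ3=0100000 Δ4=1100000 | 4Δ
t=3: Δ0=1100000 Δ1=1000000 | 1Δ
t=4: Δ0=1000000 Δ1=1100000 Δ2=1100001 Δ3=1100101 Δ4=0100101 | 4Δ
t=5: Δ0=0100101 Δ1=0000101 | 1Δ
t=6: Δ0=0000101 Δ1=0100101 Δ2=0100100 Δ3=0100000 Δ4=1100000 | 4Δ
t=7: Δ0=1100000 Δ1=1000000 | 1Δ
t=8: Δ0=1000000 Δ1=1100000 Δ2=1100001 Δ3=1100101 Δ4=0100101 | 4Δ
t=9: Δ0=0100101 Δ1=0000101 | 1Δ
t=10: Δ0=0000101 Δ1=0100101 Δ2=0100100 Δ3=0100000 Δ4=1100000 | 4Δ
t=11: Δ0=1100000 Δ1=1000000 | 1Δ
t=12: Δ0=1000000 Δ1=1100000 Δ2=1100001 Δ3=1100101 Δ4=0100101 | 4Δ
t=13: Δ0=0100101 Δ1=0000101 | 1Δ
t=14: Δ0=0000101 Δ1=0100101 Δ2=0100100 Δ3=0100000 Δ4=1100000 | 4Δ
t=15: Δ0=1100000 Δ1=1000000 | 1Δ
t=16: Δ0=1000000 Δ1=1100000 Δ2=1100001 Δ3=1100101 Δ4=0100101 | 4Δ
t=17: Δ0=0100101 Δ1=0000101 | 1Δ
t=18: Δ0=0000101 Δ1=0100101 Δ2=0100100 Δ3=0100000 Δ4=1100000 | 4Δ

0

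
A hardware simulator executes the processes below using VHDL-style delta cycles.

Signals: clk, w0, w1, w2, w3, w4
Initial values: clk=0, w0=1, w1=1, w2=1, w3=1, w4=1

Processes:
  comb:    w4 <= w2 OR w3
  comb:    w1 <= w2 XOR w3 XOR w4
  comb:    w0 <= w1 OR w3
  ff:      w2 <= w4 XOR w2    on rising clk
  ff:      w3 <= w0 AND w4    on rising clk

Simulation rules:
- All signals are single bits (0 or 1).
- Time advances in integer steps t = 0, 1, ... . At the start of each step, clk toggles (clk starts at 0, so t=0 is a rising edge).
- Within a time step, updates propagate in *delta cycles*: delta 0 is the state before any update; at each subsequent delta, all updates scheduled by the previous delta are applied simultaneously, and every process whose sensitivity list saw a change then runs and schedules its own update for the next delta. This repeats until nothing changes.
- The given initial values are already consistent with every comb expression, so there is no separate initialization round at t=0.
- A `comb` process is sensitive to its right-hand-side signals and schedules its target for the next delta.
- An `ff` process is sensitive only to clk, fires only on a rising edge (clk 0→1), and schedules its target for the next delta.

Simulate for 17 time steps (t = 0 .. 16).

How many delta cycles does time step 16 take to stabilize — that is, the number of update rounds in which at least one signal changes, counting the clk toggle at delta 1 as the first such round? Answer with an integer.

t=0 Δ0: w2=1 w3=1 w1=1 w0=1 w4=1 clk=0
  Δ1: clk:0→1
  Δ2: w2:1→0
  Δ3: w1:1→0
  (3Δ to stable)
t=1 Δ0: w2=0 w3=1 w1=0 w0=1 w4=1 clk=1
  Δ1: clk:1→0
  (1Δ to stable)
t=2 Δ0: w2=0 w3=1 w1=0 w0=1 w4=1 clk=0
  Δ1: clk:0→1
  Δ2: w2:0→1
  Δ3: w1:0→1
  (3Δ to stable)
t=3 Δ0: w2=1 w3=1 w1=1 w0=1 w4=1 clk=1
  Δ1: clk:1→0
  (1Δ to stable)
t=4 Δ0: w2=1 w3=1 w1=1 w0=1 w4=1 clk=0
  Δ1: clk:0→1
  Δ2: w2:1→0
  Δ3: w1:1→0
  (3Δ to stable)
t=5 Δ0: w2=0 w3=1 w1=0 w0=1 w4=1 clk=1
  Δ1: clk:1→0
  (1Δ to stable)
t=6 Δ0: w2=0 w3=1 w1=0 w0=1 w4=1 clk=0
  Δ1: clk:0→1
  Δ2: w2:0→1
  Δ3: w1:0→1
  (3Δ to stable)
t=7 Δ0: w2=1 w3=1 w1=1 w0=1 w4=1 clk=1
  Δ1: clk:1→0
  (1Δ to stable)
t=8 Δ0: w2=1 w3=1 w1=1 w0=1 w4=1 clk=0
  Δ1: clk:0→1
  Δ2: w2:1→0
  Δ3: w1:1→0
  (3Δ to stable)
t=9 Δ0: w2=0 w3=1 w1=0 w0=1 w4=1 clk=1
  Δ1: clk:1→0
  (1Δ to stable)
t=10 Δ0: w2=0 w3=1 w1=0 w0=1 w4=1 clk=0
  Δ1: clk:0→1
  Δ2: w2:0→1
  Δ3: w1:0→1
  (3Δ to stable)
t=11 Δ0: w2=1 w3=1 w1=1 w0=1 w4=1 clk=1
  Δ1: clk:1→0
  (1Δ to stable)
t=12 Δ0: w2=1 w3=1 w1=1 w0=1 w4=1 clk=0
  Δ1: clk:0→1
  Δ2: w2:1→0
  Δ3: w1:1→0
  (3Δ to stable)
t=13 Δ0: w2=0 w3=1 w1=0 w0=1 w4=1 clk=1
  Δ1: clk:1→0
  (1Δ to stable)
t=14 Δ0: w2=0 w3=1 w1=0 w0=1 w4=1 clk=0
  Δ1: clk:0→1
  Δ2: w2:0→1
  Δ3: w1:0→1
  (3Δ to stable)
t=15 Δ0: w2=1 w3=1 w1=1 w0=1 w4=1 clk=1
  Δ1: clk:1→0
  (1Δ to stable)
t=16 Δ0: w2=1 w3=1 w1=1 w0=1 w4=1 clk=0
  Δ1: clk:0→1
  Δ2: w2:1→0
  Δ3: w1:1→0
  (3Δ to stable)

3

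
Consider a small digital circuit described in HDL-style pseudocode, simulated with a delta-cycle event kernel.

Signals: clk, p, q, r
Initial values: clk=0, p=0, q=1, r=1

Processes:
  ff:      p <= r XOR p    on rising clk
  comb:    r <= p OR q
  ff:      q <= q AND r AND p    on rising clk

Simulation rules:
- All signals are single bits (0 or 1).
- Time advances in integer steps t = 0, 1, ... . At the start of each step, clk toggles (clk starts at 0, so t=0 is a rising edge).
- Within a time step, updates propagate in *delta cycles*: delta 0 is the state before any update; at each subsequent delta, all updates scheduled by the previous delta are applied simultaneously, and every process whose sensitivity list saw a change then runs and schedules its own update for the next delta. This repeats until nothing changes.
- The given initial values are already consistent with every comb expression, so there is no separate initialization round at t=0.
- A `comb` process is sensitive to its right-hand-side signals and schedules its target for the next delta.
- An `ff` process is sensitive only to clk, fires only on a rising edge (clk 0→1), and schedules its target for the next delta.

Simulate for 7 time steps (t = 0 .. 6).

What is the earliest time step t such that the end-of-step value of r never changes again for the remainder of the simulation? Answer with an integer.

2

t=0 Δ0: clk=0 p=0 r=1 q=1
  Δ1: clk:0→1
  Δ2: p:0→1, q:1→0
  (2Δ to stable)
t=1 Δ0: clk=1 p=1 r=1 q=0
  Δ1: clk:1→0
  (1Δ to stable)
t=2 Δ0: clk=0 p=1 r=1 q=0
  Δ1: clk:0→1
  Δ2: p:1→0
  Δ3: r:1→0
  (3Δ to stable)
t=3 Δ0: clk=1 p=0 r=0 q=0
  Δ1: clk:1→0
  (1Δ to stable)
t=4 Δ0: clk=0 p=0 r=0 q=0
  Δ1: clk:0→1
  (1Δ to stable)
t=5 Δ0: clk=1 p=0 r=0 q=0
  Δ1: clk:1→0
  (1Δ to stable)
t=6 Δ0: clk=0 p=0 r=0 q=0
  Δ1: clk:0→1
  (1Δ to stable)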